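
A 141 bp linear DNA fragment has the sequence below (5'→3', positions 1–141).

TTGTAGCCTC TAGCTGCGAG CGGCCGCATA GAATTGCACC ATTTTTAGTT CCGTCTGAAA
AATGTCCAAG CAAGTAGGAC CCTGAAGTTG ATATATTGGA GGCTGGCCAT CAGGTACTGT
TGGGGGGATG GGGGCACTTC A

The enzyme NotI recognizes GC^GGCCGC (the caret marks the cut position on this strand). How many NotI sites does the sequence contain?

GCGGCCGC occurs starting at position 20.
NotI cuts at 1 site.

1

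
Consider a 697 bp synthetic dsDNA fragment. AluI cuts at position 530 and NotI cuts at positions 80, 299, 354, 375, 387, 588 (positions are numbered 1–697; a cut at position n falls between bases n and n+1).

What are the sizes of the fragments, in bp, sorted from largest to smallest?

219, 143, 109, 80, 58, 55, 21, 12 bp

Combined cut positions (sorted): 80, 299, 354, 375, 387, 530, 588.
Linear molecule, 7 cuts → 8 fragments:
  80 − 0 = 80 bp
  299 − 80 = 219 bp
  354 − 299 = 55 bp
  375 − 354 = 21 bp
  387 − 375 = 12 bp
  530 − 387 = 143 bp
  588 − 530 = 58 bp
  697 − 588 = 109 bp
Sorted largest to smallest: 219, 143, 109, 80, 58, 55, 21, 12 bp.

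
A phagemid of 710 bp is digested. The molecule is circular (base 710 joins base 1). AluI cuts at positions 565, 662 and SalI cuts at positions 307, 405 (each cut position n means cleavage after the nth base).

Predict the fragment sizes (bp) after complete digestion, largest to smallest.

355, 160, 98, 97 bp

Combined cut positions (sorted): 307, 405, 565, 662.
Circular molecule, 4 cuts → 4 fragments:
  405 − 307 = 98 bp
  565 − 405 = 160 bp
  662 − 565 = 97 bp
  wrap: 710 − 662 + 307 = 355 bp
Sorted largest to smallest: 355, 160, 98, 97 bp.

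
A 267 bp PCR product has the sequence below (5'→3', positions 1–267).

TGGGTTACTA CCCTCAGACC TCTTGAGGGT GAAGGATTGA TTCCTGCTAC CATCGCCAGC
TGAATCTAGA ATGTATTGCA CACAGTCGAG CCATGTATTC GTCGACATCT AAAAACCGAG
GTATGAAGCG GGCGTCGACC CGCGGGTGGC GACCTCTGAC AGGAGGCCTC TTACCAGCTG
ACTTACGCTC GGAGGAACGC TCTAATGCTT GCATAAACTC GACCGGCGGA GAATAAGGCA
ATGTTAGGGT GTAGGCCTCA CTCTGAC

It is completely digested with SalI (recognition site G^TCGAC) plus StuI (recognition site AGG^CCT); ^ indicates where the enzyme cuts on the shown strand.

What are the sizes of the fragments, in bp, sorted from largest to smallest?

101, 89, 33, 32, 12 bp

SalI sites (GTCGAC) start at positions 101, 134.
SalI cuts after the first base of each site, so after positions 101, 134.
StuI sites (AGGCCT) start at positions 164, 253.
StuI cuts after base 3 of each site, so after positions 166, 255.
Combined cut positions: 101, 134, 166, 255.
Linear molecule, 4 cuts → 5 fragments:
  1–101 → 101 bp
  102–134 → 33 bp
  135–166 → 32 bp
  167–255 → 89 bp
  256–267 → 12 bp
Sorted largest to smallest: 101, 89, 33, 32, 12 bp.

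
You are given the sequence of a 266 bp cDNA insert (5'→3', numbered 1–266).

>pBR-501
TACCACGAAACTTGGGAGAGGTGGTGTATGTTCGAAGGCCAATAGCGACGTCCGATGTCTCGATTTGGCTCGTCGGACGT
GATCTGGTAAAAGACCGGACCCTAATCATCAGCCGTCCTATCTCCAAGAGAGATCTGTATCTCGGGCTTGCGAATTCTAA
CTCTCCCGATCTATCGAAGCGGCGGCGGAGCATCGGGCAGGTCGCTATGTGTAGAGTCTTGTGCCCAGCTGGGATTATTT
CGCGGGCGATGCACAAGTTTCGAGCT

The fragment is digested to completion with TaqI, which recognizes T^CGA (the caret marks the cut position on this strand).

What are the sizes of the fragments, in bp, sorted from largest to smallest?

114, 86, 32, 28, 6 bp

TaqI sites (TCGA) start at positions 32, 60, 174, 260.
TaqI cuts after the first base of each site, so after positions 32, 60, 174, 260.
Linear molecule, 4 cuts → 5 fragments:
  1–32 → 32 bp
  33–60 → 28 bp
  61–174 → 114 bp
  175–260 → 86 bp
  261–266 → 6 bp
Sorted largest to smallest: 114, 86, 32, 28, 6 bp.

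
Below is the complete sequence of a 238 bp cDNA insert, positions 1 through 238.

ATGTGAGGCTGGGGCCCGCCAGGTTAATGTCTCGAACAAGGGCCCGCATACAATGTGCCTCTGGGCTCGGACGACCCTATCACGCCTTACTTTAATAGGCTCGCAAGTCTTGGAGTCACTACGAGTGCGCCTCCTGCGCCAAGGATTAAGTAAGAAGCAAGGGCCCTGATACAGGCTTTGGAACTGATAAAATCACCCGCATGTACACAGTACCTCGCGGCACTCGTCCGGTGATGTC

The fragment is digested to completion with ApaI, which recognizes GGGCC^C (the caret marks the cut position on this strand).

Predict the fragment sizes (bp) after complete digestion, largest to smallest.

ApaI sites (GGGCCC) start at positions 12, 40, 161.
ApaI cuts after base 5 of each site (before the last base), so after positions 16, 44, 165.
Linear molecule, 3 cuts → 4 fragments:
  1–16 → 16 bp
  17–44 → 28 bp
  45–165 → 121 bp
  166–238 → 73 bp
Sorted largest to smallest: 121, 73, 28, 16 bp.

121, 73, 28, 16 bp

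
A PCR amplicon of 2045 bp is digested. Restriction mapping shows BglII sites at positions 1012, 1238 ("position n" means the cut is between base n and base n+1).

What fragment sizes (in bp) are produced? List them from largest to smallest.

Linear molecule, 2 cuts → 3 fragments:
  1012 − 0 = 1012 bp
  1238 − 1012 = 226 bp
  2045 − 1238 = 807 bp
Sorted largest to smallest: 1012, 807, 226 bp.

1012, 807, 226 bp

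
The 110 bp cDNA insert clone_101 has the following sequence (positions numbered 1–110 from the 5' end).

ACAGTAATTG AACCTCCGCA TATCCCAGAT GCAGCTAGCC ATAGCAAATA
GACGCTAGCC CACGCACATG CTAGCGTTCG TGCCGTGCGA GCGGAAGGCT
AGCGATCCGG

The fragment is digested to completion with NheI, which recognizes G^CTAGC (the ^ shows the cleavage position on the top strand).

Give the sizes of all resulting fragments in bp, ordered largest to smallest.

NheI sites (GCTAGC) start at positions 34, 54, 70, 98.
NheI cuts after the first base of each site, so after positions 34, 54, 70, 98.
Linear molecule, 4 cuts → 5 fragments:
  1–34 → 34 bp
  35–54 → 20 bp
  55–70 → 16 bp
  71–98 → 28 bp
  99–110 → 12 bp
Sorted largest to smallest: 34, 28, 20, 16, 12 bp.

34, 28, 20, 16, 12 bp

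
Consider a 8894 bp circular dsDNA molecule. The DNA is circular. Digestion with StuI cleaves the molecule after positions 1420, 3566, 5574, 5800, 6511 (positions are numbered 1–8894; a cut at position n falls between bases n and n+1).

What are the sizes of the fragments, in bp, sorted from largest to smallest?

3803, 2146, 2008, 711, 226 bp

Circular molecule, 5 cuts → 5 fragments:
  3566 − 1420 = 2146 bp
  5574 − 3566 = 2008 bp
  5800 − 5574 = 226 bp
  6511 − 5800 = 711 bp
  wrap: 8894 − 6511 + 1420 = 3803 bp
Sorted largest to smallest: 3803, 2146, 2008, 711, 226 bp.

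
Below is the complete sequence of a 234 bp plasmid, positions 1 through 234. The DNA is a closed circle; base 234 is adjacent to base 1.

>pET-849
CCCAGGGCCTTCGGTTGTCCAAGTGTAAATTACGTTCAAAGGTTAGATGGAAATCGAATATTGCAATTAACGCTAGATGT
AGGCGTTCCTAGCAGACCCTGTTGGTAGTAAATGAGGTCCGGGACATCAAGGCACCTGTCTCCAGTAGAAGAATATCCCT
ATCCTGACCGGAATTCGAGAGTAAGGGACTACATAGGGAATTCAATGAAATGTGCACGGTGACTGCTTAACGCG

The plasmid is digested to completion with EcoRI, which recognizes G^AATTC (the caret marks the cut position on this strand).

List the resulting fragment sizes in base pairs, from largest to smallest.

207, 27 bp

EcoRI sites (GAATTC) start at positions 171, 198.
EcoRI cuts after the first base of each site, so after positions 171, 198.
Circular molecule, 2 cuts → 2 fragments:
  172–198 → 27 bp
  199–234 then 1–171 → 36 + 171 = 207 bp
Sorted largest to smallest: 207, 27 bp.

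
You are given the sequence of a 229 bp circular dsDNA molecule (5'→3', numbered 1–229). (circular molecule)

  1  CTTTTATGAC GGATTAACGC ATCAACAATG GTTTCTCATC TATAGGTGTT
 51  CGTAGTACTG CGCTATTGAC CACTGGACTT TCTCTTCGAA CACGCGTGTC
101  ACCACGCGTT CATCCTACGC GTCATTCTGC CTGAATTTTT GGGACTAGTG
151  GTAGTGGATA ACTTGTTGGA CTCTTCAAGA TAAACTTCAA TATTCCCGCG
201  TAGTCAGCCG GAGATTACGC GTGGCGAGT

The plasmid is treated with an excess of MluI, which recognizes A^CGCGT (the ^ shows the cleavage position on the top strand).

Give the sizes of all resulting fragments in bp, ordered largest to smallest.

104, 100, 13, 12 bp

MluI sites (ACGCGT) start at positions 92, 104, 117, 217.
MluI cuts after the first base of each site, so after positions 92, 104, 117, 217.
Circular molecule, 4 cuts → 4 fragments:
  93–104 → 12 bp
  105–117 → 13 bp
  118–217 → 100 bp
  218–229 then 1–92 → 12 + 92 = 104 bp
Sorted largest to smallest: 104, 100, 13, 12 bp.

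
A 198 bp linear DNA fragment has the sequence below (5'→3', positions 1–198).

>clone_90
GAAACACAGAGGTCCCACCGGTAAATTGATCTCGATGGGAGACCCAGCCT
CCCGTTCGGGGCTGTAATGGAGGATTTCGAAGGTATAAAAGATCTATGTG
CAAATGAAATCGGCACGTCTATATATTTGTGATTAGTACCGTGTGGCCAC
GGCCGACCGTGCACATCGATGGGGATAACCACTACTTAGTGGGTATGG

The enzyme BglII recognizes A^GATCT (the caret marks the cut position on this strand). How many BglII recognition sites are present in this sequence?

1

AGATCT occurs starting at position 90.
BglII cuts at 1 site.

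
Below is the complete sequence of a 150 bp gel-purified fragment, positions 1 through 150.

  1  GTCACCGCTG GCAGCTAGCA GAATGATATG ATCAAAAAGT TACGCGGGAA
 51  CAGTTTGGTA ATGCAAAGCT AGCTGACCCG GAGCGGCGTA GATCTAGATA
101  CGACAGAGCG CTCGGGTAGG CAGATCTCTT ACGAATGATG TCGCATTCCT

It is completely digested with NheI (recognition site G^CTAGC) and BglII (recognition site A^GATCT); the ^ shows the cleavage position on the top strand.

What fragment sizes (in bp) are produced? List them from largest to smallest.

54, 32, 28, 22, 14 bp

NheI sites (GCTAGC) start at positions 14, 68.
NheI cuts after the first base of each site, so after positions 14, 68.
BglII sites (AGATCT) start at positions 90, 122.
BglII cuts after the first base of each site, so after positions 90, 122.
Combined cut positions: 14, 68, 90, 122.
Linear molecule, 4 cuts → 5 fragments:
  1–14 → 14 bp
  15–68 → 54 bp
  69–90 → 22 bp
  91–122 → 32 bp
  123–150 → 28 bp
Sorted largest to smallest: 54, 32, 28, 22, 14 bp.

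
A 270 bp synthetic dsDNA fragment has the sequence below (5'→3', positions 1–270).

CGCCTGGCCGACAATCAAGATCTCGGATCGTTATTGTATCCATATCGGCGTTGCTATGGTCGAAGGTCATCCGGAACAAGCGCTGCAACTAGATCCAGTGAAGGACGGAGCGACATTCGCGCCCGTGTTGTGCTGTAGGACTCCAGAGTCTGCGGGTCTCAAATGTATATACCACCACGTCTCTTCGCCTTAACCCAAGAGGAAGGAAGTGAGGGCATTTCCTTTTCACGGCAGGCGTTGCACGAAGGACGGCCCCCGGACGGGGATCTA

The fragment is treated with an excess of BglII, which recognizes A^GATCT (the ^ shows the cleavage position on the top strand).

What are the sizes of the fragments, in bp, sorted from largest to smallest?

252, 18 bp

The BglII site (AGATCT) starts at position 18.
BglII cuts after the first base of each site, so after position 18.
Linear molecule, 1 cut → 2 fragments:
  1–18 → 18 bp
  19–270 → 252 bp
Sorted largest to smallest: 252, 18 bp.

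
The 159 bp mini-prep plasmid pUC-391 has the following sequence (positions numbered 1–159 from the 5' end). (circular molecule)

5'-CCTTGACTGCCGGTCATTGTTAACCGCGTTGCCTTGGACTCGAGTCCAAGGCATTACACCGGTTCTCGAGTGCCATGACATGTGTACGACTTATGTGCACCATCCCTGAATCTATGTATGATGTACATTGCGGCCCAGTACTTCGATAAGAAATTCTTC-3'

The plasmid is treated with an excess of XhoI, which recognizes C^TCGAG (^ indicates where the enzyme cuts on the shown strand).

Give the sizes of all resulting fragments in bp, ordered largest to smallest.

XhoI sites (CTCGAG) start at positions 39, 65.
XhoI cuts after the first base of each site, so after positions 39, 65.
Circular molecule, 2 cuts → 2 fragments:
  40–65 → 26 bp
  66–159 then 1–39 → 94 + 39 = 133 bp
Sorted largest to smallest: 133, 26 bp.

133, 26 bp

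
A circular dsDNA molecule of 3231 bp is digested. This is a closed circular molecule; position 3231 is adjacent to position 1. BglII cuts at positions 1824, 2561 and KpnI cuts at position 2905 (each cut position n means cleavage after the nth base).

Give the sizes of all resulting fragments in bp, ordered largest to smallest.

Combined cut positions (sorted): 1824, 2561, 2905.
Circular molecule, 3 cuts → 3 fragments:
  2561 − 1824 = 737 bp
  2905 − 2561 = 344 bp
  wrap: 3231 − 2905 + 1824 = 2150 bp
Sorted largest to smallest: 2150, 737, 344 bp.

2150, 737, 344 bp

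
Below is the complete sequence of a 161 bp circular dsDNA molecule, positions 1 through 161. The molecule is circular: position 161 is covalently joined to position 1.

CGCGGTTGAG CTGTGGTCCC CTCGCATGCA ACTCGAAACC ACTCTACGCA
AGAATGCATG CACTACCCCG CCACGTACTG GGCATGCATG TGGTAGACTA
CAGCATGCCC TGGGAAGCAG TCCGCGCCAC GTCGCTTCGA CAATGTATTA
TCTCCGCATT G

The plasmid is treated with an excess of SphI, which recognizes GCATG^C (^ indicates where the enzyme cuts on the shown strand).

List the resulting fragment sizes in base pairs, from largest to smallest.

82, 32, 26, 21 bp

SphI sites (GCATGC) start at positions 24, 56, 82, 103.
SphI cuts after base 5 of each site (before the last base), so after positions 28, 60, 86, 107.
Circular molecule, 4 cuts → 4 fragments:
  29–60 → 32 bp
  61–86 → 26 bp
  87–107 → 21 bp
  108–161 then 1–28 → 54 + 28 = 82 bp
Sorted largest to smallest: 82, 32, 26, 21 bp.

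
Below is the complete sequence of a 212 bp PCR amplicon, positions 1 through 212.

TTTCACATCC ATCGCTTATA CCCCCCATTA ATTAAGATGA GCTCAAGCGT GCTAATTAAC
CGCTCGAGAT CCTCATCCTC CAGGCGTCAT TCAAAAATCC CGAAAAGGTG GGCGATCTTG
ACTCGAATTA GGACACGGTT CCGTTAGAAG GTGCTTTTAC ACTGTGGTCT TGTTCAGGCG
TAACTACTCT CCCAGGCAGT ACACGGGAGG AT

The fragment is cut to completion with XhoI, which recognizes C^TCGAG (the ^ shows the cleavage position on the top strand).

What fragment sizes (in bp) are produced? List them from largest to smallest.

The XhoI site (CTCGAG) starts at position 63.
XhoI cuts after the first base of each site, so after position 63.
Linear molecule, 1 cut → 2 fragments:
  1–63 → 63 bp
  64–212 → 149 bp
Sorted largest to smallest: 149, 63 bp.

149, 63 bp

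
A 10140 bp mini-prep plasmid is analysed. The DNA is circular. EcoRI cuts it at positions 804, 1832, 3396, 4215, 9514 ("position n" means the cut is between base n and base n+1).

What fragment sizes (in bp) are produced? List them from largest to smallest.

5299, 1564, 1430, 1028, 819 bp

Circular molecule, 5 cuts → 5 fragments:
  1832 − 804 = 1028 bp
  3396 − 1832 = 1564 bp
  4215 − 3396 = 819 bp
  9514 − 4215 = 5299 bp
  wrap: 10140 − 9514 + 804 = 1430 bp
Sorted largest to smallest: 5299, 1564, 1430, 1028, 819 bp.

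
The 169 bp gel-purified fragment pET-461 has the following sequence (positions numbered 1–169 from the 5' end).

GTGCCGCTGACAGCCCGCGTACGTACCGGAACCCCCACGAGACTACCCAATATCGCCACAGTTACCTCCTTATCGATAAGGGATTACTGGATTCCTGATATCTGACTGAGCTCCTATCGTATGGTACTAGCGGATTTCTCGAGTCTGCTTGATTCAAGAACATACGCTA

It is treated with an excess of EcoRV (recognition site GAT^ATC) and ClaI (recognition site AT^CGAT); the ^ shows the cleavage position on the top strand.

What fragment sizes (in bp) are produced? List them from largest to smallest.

73, 70, 26 bp

The EcoRV site (GATATC) starts at position 97.
EcoRV cuts after base 3 of each site, so after position 99.
The ClaI site (ATCGAT) starts at position 72.
ClaI cuts after base 2 of each site, so after position 73.
Combined cut positions: 73, 99.
Linear molecule, 2 cuts → 3 fragments:
  1–73 → 73 bp
  74–99 → 26 bp
  100–169 → 70 bp
Sorted largest to smallest: 73, 70, 26 bp.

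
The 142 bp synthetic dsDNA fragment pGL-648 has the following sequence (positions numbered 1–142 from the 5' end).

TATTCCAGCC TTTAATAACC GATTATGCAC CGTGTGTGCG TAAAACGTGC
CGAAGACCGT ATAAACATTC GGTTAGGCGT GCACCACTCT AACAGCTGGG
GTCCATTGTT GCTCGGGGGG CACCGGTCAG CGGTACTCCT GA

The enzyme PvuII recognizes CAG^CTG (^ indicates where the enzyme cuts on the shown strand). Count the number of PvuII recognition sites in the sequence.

1

CAGCTG occurs starting at position 93.
PvuII cuts at 1 site.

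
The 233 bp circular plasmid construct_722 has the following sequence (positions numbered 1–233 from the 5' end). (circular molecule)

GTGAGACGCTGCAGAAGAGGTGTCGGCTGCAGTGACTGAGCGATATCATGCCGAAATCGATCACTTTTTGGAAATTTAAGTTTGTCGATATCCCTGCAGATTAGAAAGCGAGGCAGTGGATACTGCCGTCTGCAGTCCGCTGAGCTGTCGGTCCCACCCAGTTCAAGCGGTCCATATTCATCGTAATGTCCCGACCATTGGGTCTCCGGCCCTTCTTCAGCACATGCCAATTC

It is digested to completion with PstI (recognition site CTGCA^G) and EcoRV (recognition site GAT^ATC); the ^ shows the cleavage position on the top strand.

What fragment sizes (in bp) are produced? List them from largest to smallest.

112, 45, 36, 18, 13, 9 bp

PstI sites (CTGCAG) start at positions 9, 27, 94, 130.
PstI cuts after base 5 of each site (before the last base), so after positions 13, 31, 98, 134.
EcoRV sites (GATATC) start at positions 42, 87.
EcoRV cuts after base 3 of each site, so after positions 44, 89.
Combined cut positions: 13, 31, 44, 89, 98, 134.
Circular molecule, 6 cuts → 6 fragments:
  14–31 → 18 bp
  32–44 → 13 bp
  45–89 → 45 bp
  90–98 → 9 bp
  99–134 → 36 bp
  135–233 then 1–13 → 99 + 13 = 112 bp
Sorted largest to smallest: 112, 45, 36, 18, 13, 9 bp.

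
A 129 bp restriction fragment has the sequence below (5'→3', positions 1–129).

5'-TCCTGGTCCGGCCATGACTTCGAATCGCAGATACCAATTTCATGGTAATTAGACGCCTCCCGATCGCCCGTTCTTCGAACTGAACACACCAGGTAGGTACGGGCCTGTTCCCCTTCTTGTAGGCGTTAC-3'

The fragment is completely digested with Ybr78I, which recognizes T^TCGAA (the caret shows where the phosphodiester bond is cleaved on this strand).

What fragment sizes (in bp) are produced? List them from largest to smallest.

55, 55, 19 bp

Ybr78I sites (TTCGAA) start at positions 19, 74.
Ybr78I cuts after the first base of each site, so after positions 19, 74.
Linear molecule, 2 cuts → 3 fragments:
  1–19 → 19 bp
  20–74 → 55 bp
  75–129 → 55 bp
Sorted largest to smallest: 55, 55, 19 bp.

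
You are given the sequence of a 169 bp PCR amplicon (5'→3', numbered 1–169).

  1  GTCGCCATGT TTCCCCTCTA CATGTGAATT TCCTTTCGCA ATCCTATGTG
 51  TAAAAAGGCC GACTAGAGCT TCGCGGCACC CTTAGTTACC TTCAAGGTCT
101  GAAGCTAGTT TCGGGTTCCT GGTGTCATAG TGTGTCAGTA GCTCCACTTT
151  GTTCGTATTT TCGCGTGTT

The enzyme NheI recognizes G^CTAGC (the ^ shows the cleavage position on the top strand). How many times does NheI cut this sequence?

No occurrence of GCTAGC is present in the sequence.
NheI does not cut: 0 sites.

0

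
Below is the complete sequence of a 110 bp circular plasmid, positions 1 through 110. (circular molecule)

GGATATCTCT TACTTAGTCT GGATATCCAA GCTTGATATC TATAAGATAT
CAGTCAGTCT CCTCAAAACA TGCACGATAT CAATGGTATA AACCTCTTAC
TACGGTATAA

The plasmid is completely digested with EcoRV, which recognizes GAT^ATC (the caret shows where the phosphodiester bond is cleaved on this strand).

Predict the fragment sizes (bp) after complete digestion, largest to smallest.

EcoRV sites (GATATC) start at positions 2, 22, 35, 46, 76.
EcoRV cuts after base 3 of each site, so after positions 4, 24, 37, 48, 78.
Circular molecule, 5 cuts → 5 fragments:
  5–24 → 20 bp
  25–37 → 13 bp
  38–48 → 11 bp
  49–78 → 30 bp
  79–110 then 1–4 → 32 + 4 = 36 bp
Sorted largest to smallest: 36, 30, 20, 13, 11 bp.

36, 30, 20, 13, 11 bp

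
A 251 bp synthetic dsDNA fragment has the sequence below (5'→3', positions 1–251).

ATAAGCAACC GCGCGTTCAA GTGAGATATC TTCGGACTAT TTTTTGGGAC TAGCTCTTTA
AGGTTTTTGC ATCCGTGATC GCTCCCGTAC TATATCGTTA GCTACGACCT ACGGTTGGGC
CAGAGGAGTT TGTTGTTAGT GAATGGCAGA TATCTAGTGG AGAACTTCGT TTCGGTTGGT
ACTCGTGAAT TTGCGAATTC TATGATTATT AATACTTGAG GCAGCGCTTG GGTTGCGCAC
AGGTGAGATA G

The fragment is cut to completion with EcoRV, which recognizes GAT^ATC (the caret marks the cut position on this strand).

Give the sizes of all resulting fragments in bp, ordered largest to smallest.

EcoRV sites (GATATC) start at positions 25, 149.
EcoRV cuts after base 3 of each site, so after positions 27, 151.
Linear molecule, 2 cuts → 3 fragments:
  1–27 → 27 bp
  28–151 → 124 bp
  152–251 → 100 bp
Sorted largest to smallest: 124, 100, 27 bp.

124, 100, 27 bp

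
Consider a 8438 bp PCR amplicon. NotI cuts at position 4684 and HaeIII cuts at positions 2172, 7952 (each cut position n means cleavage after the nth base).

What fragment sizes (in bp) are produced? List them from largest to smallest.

3268, 2512, 2172, 486 bp

Combined cut positions (sorted): 2172, 4684, 7952.
Linear molecule, 3 cuts → 4 fragments:
  2172 − 0 = 2172 bp
  4684 − 2172 = 2512 bp
  7952 − 4684 = 3268 bp
  8438 − 7952 = 486 bp
Sorted largest to smallest: 3268, 2512, 2172, 486 bp.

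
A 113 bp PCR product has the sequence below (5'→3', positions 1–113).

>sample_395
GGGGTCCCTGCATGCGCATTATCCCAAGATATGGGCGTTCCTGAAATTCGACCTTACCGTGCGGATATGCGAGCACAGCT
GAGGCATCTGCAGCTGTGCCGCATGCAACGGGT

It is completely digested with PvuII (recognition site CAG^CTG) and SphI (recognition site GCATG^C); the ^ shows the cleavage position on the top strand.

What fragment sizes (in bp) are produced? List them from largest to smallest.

PvuII sites (CAGCTG) start at positions 76, 91.
PvuII cuts after base 3 of each site, so after positions 78, 93.
SphI sites (GCATGC) start at positions 10, 101.
SphI cuts after base 5 of each site (before the last base), so after positions 14, 105.
Combined cut positions: 14, 78, 93, 105.
Linear molecule, 4 cuts → 5 fragments:
  1–14 → 14 bp
  15–78 → 64 bp
  79–93 → 15 bp
  94–105 → 12 bp
  106–113 → 8 bp
Sorted largest to smallest: 64, 15, 14, 12, 8 bp.

64, 15, 14, 12, 8 bp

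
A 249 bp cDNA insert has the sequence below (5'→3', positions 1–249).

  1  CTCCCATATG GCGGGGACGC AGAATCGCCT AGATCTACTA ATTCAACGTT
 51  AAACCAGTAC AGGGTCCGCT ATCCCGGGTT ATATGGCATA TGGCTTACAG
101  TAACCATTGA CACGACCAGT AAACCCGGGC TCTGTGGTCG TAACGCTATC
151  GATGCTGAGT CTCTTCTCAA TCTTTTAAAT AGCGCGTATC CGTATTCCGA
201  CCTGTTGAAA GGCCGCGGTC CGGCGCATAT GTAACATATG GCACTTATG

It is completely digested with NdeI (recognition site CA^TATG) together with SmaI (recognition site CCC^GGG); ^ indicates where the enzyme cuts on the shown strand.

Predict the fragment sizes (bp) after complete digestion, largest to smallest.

NdeI sites (CATATG) start at positions 5, 87, 226, 235.
NdeI cuts after base 2 of each site, so after positions 6, 88, 227, 236.
SmaI sites (CCCGGG) start at positions 73, 124.
SmaI cuts after base 3 of each site, so after positions 75, 126.
Combined cut positions: 6, 75, 88, 126, 227, 236.
Linear molecule, 6 cuts → 7 fragments:
  1–6 → 6 bp
  7–75 → 69 bp
  76–88 → 13 bp
  89–126 → 38 bp
  127–227 → 101 bp
  228–236 → 9 bp
  237–249 → 13 bp
Sorted largest to smallest: 101, 69, 38, 13, 13, 9, 6 bp.

101, 69, 38, 13, 13, 9, 6 bp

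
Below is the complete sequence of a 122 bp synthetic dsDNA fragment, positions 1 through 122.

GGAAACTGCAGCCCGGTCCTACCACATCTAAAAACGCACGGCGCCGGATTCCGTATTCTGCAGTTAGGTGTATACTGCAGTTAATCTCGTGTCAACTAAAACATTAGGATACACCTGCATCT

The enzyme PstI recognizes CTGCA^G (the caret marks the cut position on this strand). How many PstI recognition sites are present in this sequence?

CTGCAG occurs starting at positions 6, 58, 75.
PstI cuts at 3 sites.

3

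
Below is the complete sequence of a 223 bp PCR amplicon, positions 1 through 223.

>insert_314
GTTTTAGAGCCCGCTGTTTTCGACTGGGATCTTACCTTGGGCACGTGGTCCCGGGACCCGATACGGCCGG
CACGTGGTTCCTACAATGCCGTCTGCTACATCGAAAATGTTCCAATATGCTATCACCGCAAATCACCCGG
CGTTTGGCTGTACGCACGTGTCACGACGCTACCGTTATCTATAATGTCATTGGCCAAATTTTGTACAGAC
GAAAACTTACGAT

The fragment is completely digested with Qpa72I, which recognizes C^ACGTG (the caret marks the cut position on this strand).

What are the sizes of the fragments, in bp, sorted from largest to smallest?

84, 68, 42, 29 bp

Qpa72I sites (CACGTG) start at positions 42, 71, 155.
Qpa72I cuts after the first base of each site, so after positions 42, 71, 155.
Linear molecule, 3 cuts → 4 fragments:
  1–42 → 42 bp
  43–71 → 29 bp
  72–155 → 84 bp
  156–223 → 68 bp
Sorted largest to smallest: 84, 68, 42, 29 bp.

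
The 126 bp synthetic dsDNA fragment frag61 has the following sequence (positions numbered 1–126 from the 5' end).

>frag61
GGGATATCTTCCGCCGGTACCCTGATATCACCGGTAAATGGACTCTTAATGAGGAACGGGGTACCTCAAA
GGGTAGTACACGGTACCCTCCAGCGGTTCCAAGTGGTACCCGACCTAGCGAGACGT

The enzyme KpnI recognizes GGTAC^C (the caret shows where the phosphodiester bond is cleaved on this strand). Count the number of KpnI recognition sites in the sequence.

4

GGTACC occurs starting at positions 16, 60, 82, 105.
KpnI cuts at 4 sites.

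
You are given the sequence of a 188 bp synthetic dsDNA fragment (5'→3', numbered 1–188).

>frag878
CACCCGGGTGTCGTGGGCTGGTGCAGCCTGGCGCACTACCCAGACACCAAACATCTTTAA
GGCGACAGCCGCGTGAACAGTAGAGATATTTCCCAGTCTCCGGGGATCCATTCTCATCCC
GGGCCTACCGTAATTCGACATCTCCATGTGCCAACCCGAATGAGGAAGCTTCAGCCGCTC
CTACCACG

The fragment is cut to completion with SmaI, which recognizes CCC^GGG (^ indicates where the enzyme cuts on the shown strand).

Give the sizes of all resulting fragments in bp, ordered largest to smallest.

SmaI sites (CCCGGG) start at positions 3, 118.
SmaI cuts after base 3 of each site, so after positions 5, 120.
Linear molecule, 2 cuts → 3 fragments:
  1–5 → 5 bp
  6–120 → 115 bp
  121–188 → 68 bp
Sorted largest to smallest: 115, 68, 5 bp.

115, 68, 5 bp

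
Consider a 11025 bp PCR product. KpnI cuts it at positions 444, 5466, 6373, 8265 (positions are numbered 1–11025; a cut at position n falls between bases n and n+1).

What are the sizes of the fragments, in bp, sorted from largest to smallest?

5022, 2760, 1892, 907, 444 bp

Linear molecule, 4 cuts → 5 fragments:
  444 − 0 = 444 bp
  5466 − 444 = 5022 bp
  6373 − 5466 = 907 bp
  8265 − 6373 = 1892 bp
  11025 − 8265 = 2760 bp
Sorted largest to smallest: 5022, 2760, 1892, 907, 444 bp.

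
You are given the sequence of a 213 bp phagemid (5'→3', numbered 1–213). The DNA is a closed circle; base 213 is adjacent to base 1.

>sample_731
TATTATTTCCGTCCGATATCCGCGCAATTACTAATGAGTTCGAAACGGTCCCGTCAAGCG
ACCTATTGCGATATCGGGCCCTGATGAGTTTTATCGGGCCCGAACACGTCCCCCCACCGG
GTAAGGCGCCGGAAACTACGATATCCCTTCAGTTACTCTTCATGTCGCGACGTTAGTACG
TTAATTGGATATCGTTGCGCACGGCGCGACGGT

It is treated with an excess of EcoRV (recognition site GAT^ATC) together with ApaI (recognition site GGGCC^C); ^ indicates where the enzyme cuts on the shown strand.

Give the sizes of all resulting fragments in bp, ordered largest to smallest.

55, 48, 42, 40, 20, 8 bp

EcoRV sites (GATATC) start at positions 15, 70, 140, 188.
EcoRV cuts after base 3 of each site, so after positions 17, 72, 142, 190.
ApaI sites (GGGCCC) start at positions 76, 96.
ApaI cuts after base 5 of each site (before the last base), so after positions 80, 100.
Combined cut positions: 17, 72, 80, 100, 142, 190.
Circular molecule, 6 cuts → 6 fragments:
  18–72 → 55 bp
  73–80 → 8 bp
  81–100 → 20 bp
  101–142 → 42 bp
  143–190 → 48 bp
  191–213 then 1–17 → 23 + 17 = 40 bp
Sorted largest to smallest: 55, 48, 42, 40, 20, 8 bp.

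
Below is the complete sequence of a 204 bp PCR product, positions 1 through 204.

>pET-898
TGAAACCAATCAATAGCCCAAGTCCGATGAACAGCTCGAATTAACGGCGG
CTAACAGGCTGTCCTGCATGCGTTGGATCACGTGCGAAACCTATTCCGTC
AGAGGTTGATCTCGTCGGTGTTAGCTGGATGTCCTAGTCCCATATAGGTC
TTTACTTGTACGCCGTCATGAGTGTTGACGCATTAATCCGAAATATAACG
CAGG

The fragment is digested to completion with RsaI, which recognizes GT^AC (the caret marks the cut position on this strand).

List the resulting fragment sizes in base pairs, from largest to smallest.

159, 45 bp

The RsaI site (GTAC) starts at position 158.
RsaI cuts after base 2 of each site, so after position 159.
Linear molecule, 1 cut → 2 fragments:
  1–159 → 159 bp
  160–204 → 45 bp
Sorted largest to smallest: 159, 45 bp.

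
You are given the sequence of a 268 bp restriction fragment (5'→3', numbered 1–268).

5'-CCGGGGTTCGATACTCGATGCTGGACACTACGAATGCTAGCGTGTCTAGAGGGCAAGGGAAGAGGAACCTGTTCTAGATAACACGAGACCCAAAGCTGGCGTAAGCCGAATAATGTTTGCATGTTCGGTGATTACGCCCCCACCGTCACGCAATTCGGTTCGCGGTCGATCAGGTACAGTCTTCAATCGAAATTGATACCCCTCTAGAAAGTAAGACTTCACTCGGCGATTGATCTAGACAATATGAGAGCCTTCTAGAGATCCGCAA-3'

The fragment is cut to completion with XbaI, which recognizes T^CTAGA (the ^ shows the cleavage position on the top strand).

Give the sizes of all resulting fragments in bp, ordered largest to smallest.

XbaI sites (TCTAGA) start at positions 45, 73, 203, 234, 254.
XbaI cuts after the first base of each site, so after positions 45, 73, 203, 234, 254.
Linear molecule, 5 cuts → 6 fragments:
  1–45 → 45 bp
  46–73 → 28 bp
  74–203 → 130 bp
  204–234 → 31 bp
  235–254 → 20 bp
  255–268 → 14 bp
Sorted largest to smallest: 130, 45, 31, 28, 20, 14 bp.

130, 45, 31, 28, 20, 14 bp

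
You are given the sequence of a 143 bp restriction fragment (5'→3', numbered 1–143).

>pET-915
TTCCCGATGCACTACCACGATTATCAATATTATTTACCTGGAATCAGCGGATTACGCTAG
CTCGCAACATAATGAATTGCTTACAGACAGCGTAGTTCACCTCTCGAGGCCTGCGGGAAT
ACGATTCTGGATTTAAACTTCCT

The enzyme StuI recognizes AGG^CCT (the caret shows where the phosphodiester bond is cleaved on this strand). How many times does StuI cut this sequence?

1

AGGCCT occurs starting at position 107.
StuI cuts at 1 site.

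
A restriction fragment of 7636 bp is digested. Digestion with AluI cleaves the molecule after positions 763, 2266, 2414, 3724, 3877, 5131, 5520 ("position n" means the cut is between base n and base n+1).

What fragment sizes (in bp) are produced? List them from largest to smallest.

2116, 1503, 1310, 1254, 763, 389, 153, 148 bp

Linear molecule, 7 cuts → 8 fragments:
  763 − 0 = 763 bp
  2266 − 763 = 1503 bp
  2414 − 2266 = 148 bp
  3724 − 2414 = 1310 bp
  3877 − 3724 = 153 bp
  5131 − 3877 = 1254 bp
  5520 − 5131 = 389 bp
  7636 − 5520 = 2116 bp
Sorted largest to smallest: 2116, 1503, 1310, 1254, 763, 389, 153, 148 bp.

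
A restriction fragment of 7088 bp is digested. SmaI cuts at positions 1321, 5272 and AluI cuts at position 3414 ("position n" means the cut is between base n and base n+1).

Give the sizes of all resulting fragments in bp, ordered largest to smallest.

2093, 1858, 1816, 1321 bp

Combined cut positions (sorted): 1321, 3414, 5272.
Linear molecule, 3 cuts → 4 fragments:
  1321 − 0 = 1321 bp
  3414 − 1321 = 2093 bp
  5272 − 3414 = 1858 bp
  7088 − 5272 = 1816 bp
Sorted largest to smallest: 2093, 1858, 1816, 1321 bp.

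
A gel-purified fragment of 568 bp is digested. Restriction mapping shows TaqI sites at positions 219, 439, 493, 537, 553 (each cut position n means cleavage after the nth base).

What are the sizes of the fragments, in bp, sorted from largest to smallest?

220, 219, 54, 44, 16, 15 bp

Linear molecule, 5 cuts → 6 fragments:
  219 − 0 = 219 bp
  439 − 219 = 220 bp
  493 − 439 = 54 bp
  537 − 493 = 44 bp
  553 − 537 = 16 bp
  568 − 553 = 15 bp
Sorted largest to smallest: 220, 219, 54, 44, 16, 15 bp.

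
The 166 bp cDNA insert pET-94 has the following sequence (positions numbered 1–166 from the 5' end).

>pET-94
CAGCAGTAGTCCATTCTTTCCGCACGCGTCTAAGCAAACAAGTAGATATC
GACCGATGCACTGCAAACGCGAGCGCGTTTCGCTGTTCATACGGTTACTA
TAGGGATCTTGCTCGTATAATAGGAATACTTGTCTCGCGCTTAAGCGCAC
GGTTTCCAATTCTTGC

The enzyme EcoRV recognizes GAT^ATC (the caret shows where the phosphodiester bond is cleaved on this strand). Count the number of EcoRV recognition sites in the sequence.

GATATC occurs starting at position 45.
EcoRV cuts at 1 site.

1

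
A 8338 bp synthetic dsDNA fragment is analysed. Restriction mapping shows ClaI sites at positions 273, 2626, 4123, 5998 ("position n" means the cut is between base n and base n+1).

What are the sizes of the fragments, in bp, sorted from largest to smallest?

Linear molecule, 4 cuts → 5 fragments:
  273 − 0 = 273 bp
  2626 − 273 = 2353 bp
  4123 − 2626 = 1497 bp
  5998 − 4123 = 1875 bp
  8338 − 5998 = 2340 bp
Sorted largest to smallest: 2353, 2340, 1875, 1497, 273 bp.

2353, 2340, 1875, 1497, 273 bp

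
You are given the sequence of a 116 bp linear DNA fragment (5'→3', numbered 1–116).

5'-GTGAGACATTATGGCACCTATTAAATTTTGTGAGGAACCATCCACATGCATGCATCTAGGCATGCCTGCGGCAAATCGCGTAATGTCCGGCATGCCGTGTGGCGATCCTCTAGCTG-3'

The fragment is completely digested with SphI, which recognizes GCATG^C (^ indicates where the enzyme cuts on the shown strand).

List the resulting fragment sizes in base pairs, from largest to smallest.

52, 30, 22, 12 bp

SphI sites (GCATGC) start at positions 48, 60, 90.
SphI cuts after base 5 of each site (before the last base), so after positions 52, 64, 94.
Linear molecule, 3 cuts → 4 fragments:
  1–52 → 52 bp
  53–64 → 12 bp
  65–94 → 30 bp
  95–116 → 22 bp
Sorted largest to smallest: 52, 30, 22, 12 bp.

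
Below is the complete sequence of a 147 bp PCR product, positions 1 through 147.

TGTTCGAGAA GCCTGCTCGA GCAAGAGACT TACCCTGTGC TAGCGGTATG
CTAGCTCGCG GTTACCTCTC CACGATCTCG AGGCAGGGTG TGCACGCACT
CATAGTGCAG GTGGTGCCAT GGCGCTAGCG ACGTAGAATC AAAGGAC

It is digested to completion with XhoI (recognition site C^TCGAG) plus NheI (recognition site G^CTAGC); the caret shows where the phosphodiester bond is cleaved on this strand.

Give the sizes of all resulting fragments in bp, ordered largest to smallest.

XhoI sites (CTCGAG) start at positions 16, 77.
XhoI cuts after the first base of each site, so after positions 16, 77.
NheI sites (GCTAGC) start at positions 39, 50, 124.
NheI cuts after the first base of each site, so after positions 39, 50, 124.
Combined cut positions: 16, 39, 50, 77, 124.
Linear molecule, 5 cuts → 6 fragments:
  1–16 → 16 bp
  17–39 → 23 bp
  40–50 → 11 bp
  51–77 → 27 bp
  78–124 → 47 bp
  125–147 → 23 bp
Sorted largest to smallest: 47, 27, 23, 23, 16, 11 bp.

47, 27, 23, 23, 16, 11 bp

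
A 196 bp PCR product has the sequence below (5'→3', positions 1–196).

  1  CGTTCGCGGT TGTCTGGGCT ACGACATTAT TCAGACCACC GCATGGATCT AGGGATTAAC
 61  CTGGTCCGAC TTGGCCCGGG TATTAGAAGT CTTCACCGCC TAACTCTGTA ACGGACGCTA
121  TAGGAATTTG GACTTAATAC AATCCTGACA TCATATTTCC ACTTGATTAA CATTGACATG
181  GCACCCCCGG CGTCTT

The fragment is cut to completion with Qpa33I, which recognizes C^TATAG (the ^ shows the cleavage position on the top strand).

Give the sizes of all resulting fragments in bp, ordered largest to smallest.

The Qpa33I site (CTATAG) starts at position 118.
Qpa33I cuts after the first base of each site, so after position 118.
Linear molecule, 1 cut → 2 fragments:
  1–118 → 118 bp
  119–196 → 78 bp
Sorted largest to smallest: 118, 78 bp.

118, 78 bp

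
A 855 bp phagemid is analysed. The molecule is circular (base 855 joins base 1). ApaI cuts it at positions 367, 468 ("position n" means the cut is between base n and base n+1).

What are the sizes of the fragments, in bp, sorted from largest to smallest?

Circular molecule, 2 cuts → 2 fragments:
  468 − 367 = 101 bp
  wrap: 855 − 468 + 367 = 754 bp
Sorted largest to smallest: 754, 101 bp.

754, 101 bp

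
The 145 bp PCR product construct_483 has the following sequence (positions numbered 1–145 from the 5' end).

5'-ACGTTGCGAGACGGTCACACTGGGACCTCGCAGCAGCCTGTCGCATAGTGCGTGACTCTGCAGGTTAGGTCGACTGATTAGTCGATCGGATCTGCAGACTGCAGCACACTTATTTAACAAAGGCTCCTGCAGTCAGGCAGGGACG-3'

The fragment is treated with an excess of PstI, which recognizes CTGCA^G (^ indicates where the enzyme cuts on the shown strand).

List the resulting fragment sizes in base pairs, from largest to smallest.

PstI sites (CTGCAG) start at positions 58, 92, 99, 127.
PstI cuts after base 5 of each site (before the last base), so after positions 62, 96, 103, 131.
Linear molecule, 4 cuts → 5 fragments:
  1–62 → 62 bp
  63–96 → 34 bp
  97–103 → 7 bp
  104–131 → 28 bp
  132–145 → 14 bp
Sorted largest to smallest: 62, 34, 28, 14, 7 bp.

62, 34, 28, 14, 7 bp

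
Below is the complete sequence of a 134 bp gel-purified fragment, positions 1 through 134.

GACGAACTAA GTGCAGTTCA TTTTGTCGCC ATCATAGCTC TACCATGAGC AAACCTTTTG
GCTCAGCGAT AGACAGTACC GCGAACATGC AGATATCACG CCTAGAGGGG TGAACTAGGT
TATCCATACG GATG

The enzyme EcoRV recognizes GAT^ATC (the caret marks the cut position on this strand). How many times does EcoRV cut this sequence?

1

GATATC occurs starting at position 92.
EcoRV cuts at 1 site.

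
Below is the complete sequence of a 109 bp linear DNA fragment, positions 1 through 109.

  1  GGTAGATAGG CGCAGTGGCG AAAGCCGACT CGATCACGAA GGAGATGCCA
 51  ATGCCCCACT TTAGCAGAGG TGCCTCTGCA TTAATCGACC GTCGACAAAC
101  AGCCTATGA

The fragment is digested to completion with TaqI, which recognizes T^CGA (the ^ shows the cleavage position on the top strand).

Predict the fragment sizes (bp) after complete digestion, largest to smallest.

TaqI sites (TCGA) start at positions 30, 85, 92.
TaqI cuts after the first base of each site, so after positions 30, 85, 92.
Linear molecule, 3 cuts → 4 fragments:
  1–30 → 30 bp
  31–85 → 55 bp
  86–92 → 7 bp
  93–109 → 17 bp
Sorted largest to smallest: 55, 30, 17, 7 bp.

55, 30, 17, 7 bp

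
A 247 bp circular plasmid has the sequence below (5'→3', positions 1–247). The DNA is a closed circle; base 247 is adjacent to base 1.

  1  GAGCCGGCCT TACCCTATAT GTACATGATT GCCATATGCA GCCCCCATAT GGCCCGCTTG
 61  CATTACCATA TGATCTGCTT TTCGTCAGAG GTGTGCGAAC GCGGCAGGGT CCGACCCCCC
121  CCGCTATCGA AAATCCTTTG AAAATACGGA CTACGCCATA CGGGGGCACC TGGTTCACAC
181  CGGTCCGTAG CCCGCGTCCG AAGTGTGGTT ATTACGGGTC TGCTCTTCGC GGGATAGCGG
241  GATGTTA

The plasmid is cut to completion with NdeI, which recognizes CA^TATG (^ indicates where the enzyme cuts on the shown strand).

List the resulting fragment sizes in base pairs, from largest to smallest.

NdeI sites (CATATG) start at positions 33, 46, 67.
NdeI cuts after base 2 of each site, so after positions 34, 47, 68.
Circular molecule, 3 cuts → 3 fragments:
  35–47 → 13 bp
  48–68 → 21 bp
  69–247 then 1–34 → 179 + 34 = 213 bp
Sorted largest to smallest: 213, 21, 13 bp.

213, 21, 13 bp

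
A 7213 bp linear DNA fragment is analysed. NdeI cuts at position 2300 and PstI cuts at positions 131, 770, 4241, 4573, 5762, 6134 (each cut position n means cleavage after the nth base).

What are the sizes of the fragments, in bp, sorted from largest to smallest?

Combined cut positions (sorted): 131, 770, 2300, 4241, 4573, 5762, 6134.
Linear molecule, 7 cuts → 8 fragments:
  131 − 0 = 131 bp
  770 − 131 = 639 bp
  2300 − 770 = 1530 bp
  4241 − 2300 = 1941 bp
  4573 − 4241 = 332 bp
  5762 − 4573 = 1189 bp
  6134 − 5762 = 372 bp
  7213 − 6134 = 1079 bp
Sorted largest to smallest: 1941, 1530, 1189, 1079, 639, 372, 332, 131 bp.

1941, 1530, 1189, 1079, 639, 372, 332, 131 bp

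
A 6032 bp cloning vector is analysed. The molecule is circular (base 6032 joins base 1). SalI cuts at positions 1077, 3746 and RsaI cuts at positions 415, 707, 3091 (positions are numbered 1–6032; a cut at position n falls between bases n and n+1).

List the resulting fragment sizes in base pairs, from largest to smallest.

Combined cut positions (sorted): 415, 707, 1077, 3091, 3746.
Circular molecule, 5 cuts → 5 fragments:
  707 − 415 = 292 bp
  1077 − 707 = 370 bp
  3091 − 1077 = 2014 bp
  3746 − 3091 = 655 bp
  wrap: 6032 − 3746 + 415 = 2701 bp
Sorted largest to smallest: 2701, 2014, 655, 370, 292 bp.

2701, 2014, 655, 370, 292 bp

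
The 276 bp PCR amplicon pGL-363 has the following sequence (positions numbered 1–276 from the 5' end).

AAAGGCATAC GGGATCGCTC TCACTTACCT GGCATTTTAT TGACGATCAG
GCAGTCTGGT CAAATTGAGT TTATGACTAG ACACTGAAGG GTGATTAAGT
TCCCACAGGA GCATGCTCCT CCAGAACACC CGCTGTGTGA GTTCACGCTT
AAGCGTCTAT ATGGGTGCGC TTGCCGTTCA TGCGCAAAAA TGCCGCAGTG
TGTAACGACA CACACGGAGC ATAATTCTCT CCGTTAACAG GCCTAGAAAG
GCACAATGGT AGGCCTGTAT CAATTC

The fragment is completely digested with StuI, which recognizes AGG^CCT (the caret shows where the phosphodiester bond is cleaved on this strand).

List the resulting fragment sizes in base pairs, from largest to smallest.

StuI sites (AGGCCT) start at positions 239, 261.
StuI cuts after base 3 of each site, so after positions 241, 263.
Linear molecule, 2 cuts → 3 fragments:
  1–241 → 241 bp
  242–263 → 22 bp
  264–276 → 13 bp
Sorted largest to smallest: 241, 22, 13 bp.

241, 22, 13 bp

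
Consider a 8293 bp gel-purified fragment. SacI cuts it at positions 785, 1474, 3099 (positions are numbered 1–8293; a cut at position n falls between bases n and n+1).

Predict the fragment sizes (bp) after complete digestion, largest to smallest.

Linear molecule, 3 cuts → 4 fragments:
  785 − 0 = 785 bp
  1474 − 785 = 689 bp
  3099 − 1474 = 1625 bp
  8293 − 3099 = 5194 bp
Sorted largest to smallest: 5194, 1625, 785, 689 bp.

5194, 1625, 785, 689 bp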